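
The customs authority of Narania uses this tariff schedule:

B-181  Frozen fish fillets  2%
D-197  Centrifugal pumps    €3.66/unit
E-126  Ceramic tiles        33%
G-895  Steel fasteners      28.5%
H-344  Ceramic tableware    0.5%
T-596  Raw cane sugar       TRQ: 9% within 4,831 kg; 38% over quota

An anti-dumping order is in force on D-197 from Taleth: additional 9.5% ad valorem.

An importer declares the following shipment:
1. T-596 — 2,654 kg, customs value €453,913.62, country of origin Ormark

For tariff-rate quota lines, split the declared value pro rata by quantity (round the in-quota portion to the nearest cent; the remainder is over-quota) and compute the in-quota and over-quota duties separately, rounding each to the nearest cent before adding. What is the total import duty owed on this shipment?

€40,852.23

Line 1 (T-596, Ormark, 2,654 kg, €453,913.62):
Code T-596 is under a tariff-rate quota (threshold 4,831 kg). Quantity 2,654 kg is within the quota, so the in-quota rate 9% applies to the full value.
Duty = €453,913.62 × 9% = €40,852.23.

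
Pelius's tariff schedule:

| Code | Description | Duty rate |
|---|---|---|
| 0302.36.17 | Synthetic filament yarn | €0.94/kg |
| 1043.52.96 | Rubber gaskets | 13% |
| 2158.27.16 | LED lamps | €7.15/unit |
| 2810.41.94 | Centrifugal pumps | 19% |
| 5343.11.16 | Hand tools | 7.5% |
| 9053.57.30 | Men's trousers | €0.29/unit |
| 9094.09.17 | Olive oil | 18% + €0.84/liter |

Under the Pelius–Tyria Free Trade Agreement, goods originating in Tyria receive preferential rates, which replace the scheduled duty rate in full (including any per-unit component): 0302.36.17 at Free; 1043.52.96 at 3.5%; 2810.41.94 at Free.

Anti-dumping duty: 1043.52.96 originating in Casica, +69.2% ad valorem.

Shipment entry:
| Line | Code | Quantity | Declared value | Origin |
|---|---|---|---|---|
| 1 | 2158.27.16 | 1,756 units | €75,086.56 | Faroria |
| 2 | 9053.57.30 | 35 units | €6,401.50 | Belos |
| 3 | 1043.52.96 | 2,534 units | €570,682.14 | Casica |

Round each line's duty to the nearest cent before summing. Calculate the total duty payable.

€481,666.27

Line 1 (2158.27.16, Faroria, 1,756 units, €75,086.56):
Base rate for 2158.27.16 is €7.15/unit.
Duty = 1,756 × €7.15 = €12,555.40.
Line 2 (9053.57.30, Belos, 35 units, €6,401.50):
Base rate for 9053.57.30 is €0.29/unit.
Duty = 35 × €0.29 = €10.15.
Line 3 (1043.52.96, Casica, 2,534 units, €570,682.14):
Base rate for 1043.52.96 is 13%.
1043.52.96 has an FTA preferential rate, but origin Casica is not Tyria; base rate stands.
Additional duty on 1043.52.96 from Casica: +69.2%. Applied ad valorem rate: 13% + 69.2% = 82.2%.
Duty = €570,682.14 × 82.2% = €469,100.72.
Total = €12,555.40 + €10.15 + €469,100.72 = €481,666.27.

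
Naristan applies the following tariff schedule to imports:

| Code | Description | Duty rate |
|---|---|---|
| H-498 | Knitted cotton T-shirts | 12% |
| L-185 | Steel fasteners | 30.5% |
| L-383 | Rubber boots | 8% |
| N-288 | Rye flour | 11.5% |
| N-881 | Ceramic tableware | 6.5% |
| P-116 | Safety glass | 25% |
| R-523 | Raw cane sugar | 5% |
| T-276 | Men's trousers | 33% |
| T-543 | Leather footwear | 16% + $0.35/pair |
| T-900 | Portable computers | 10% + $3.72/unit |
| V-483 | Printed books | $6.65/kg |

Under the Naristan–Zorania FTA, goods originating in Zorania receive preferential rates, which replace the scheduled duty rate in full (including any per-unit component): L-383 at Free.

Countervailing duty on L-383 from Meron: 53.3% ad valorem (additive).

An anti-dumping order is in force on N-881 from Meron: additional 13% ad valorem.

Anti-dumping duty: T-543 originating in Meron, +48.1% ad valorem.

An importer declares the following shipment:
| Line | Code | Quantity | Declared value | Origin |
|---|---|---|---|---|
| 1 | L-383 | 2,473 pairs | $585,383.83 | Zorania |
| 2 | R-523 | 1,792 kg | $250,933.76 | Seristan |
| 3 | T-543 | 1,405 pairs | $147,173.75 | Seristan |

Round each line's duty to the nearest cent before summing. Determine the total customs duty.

Line 1 (L-383, Zorania, 2,473 pairs, $585,383.83):
Base rate for L-383 is 8%.
Origin Zorania qualifies under the Naristan–Zorania agreement and L-383 is covered: preferential rate Free applies instead.
The additional-duty order on L-383 targets Meron, not Zorania; it does not apply.
Duty = $585,383.83 × 0% = $0.00.
Line 2 (R-523, Seristan, 1,792 kg, $250,933.76):
Base rate for R-523 is 5%.
Duty = $250,933.76 × 5% = $12,546.69.
Line 3 (T-543, Seristan, 1,405 pairs, $147,173.75):
Base rate for T-543 is 16% + $0.35/pair.
The additional-duty order on T-543 targets Meron, not Seristan; it does not apply.
Duty = $147,173.75 × 16% + 1,405 × $0.35 = $24,039.55.
Total = $0.00 + $12,546.69 + $24,039.55 = $36,586.24.

$36,586.24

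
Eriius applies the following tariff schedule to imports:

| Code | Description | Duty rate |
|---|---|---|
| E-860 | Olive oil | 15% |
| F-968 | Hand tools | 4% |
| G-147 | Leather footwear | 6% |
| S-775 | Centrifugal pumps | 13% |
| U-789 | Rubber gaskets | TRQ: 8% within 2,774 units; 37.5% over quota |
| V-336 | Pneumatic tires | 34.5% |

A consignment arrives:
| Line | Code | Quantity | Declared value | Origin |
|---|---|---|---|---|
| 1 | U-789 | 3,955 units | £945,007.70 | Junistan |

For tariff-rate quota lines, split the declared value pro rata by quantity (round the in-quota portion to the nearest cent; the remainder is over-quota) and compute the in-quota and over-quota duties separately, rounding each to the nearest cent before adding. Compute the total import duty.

£158,846.11

Line 1 (U-789, Junistan, 3,955 units, £945,007.70):
Code U-789 is under a tariff-rate quota (threshold 2,774 units). In-quota: 2,774 units at 8%; over-quota: 1,181 units at 37.5%.
Pro-rata value split: in-quota = £945,007.70 × 2,774/3,955 = £662,819.56; over-quota = £945,007.70 − £662,819.56 = £282,188.14.
In-quota duty = £662,819.56 × 8% = £53,025.56. Over-quota duty = £282,188.14 × 37.5% = £105,820.55.
Line duty = £53,025.56 + £105,820.55 = £158,846.11.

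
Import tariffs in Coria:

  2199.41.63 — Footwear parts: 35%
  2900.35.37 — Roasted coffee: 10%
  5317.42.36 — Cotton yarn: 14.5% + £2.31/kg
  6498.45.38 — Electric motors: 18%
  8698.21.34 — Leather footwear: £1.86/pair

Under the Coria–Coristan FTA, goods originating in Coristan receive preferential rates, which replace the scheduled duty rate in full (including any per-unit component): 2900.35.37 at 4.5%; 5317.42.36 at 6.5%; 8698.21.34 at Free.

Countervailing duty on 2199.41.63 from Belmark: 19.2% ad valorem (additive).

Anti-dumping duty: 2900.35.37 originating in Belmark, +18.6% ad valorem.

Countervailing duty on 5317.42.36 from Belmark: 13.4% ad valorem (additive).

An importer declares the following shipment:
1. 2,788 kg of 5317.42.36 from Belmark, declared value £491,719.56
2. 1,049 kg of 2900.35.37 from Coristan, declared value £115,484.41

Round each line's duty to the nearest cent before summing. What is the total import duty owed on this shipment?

Line 1 (5317.42.36, Belmark, 2,788 kg, £491,719.56):
Base rate for 5317.42.36 is 14.5% + £2.31/kg.
5317.42.36 has an FTA preferential rate, but origin Belmark is not Coristan; base rate stands.
Additional duty on 5317.42.36 from Belmark: +13.4%. Applied ad valorem rate: 14.5% + 13.4% = 27.9%.
Duty = £491,719.56 × 27.9% + 2,788 × £2.31 = £143,630.04.
Line 2 (2900.35.37, Coristan, 1,049 kg, £115,484.41):
Base rate for 2900.35.37 is 10%.
Origin Coristan qualifies under the Coria–Coristan agreement and 2900.35.37 is covered: preferential rate 4.5% applies instead.
The additional-duty order on 2900.35.37 targets Belmark, not Coristan; it does not apply.
Duty = £115,484.41 × 4.5% = £5,196.80.
Total = £143,630.04 + £5,196.80 = £148,826.84.

£148,826.84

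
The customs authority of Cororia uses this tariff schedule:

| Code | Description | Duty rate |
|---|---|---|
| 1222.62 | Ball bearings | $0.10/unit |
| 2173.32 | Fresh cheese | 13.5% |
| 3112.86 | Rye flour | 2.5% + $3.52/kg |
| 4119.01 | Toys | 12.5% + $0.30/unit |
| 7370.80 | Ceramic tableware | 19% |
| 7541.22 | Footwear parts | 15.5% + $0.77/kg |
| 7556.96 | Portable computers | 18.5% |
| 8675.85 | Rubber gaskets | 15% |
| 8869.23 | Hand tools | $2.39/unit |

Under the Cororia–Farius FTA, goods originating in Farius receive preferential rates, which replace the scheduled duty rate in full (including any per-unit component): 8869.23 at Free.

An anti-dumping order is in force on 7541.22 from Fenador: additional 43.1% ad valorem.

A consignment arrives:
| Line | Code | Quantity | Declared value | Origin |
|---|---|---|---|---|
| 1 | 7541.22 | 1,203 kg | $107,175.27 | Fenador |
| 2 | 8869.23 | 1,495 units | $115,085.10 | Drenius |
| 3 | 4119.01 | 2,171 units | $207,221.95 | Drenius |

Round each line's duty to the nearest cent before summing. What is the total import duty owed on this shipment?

$93,858.11

Line 1 (7541.22, Fenador, 1,203 kg, $107,175.27):
Base rate for 7541.22 is 15.5% + $0.77/kg.
Additional duty on 7541.22 from Fenador: +43.1%. Applied ad valorem rate: 15.5% + 43.1% = 58.6%.
Duty = $107,175.27 × 58.6% + 1,203 × $0.77 = $63,731.02.
Line 2 (8869.23, Drenius, 1,495 units, $115,085.10):
Base rate for 8869.23 is $2.39/unit.
8869.23 has an FTA preferential rate, but origin Drenius is not Farius; base rate stands.
Duty = 1,495 × $2.39 = $3,573.05.
Line 3 (4119.01, Drenius, 2,171 units, $207,221.95):
Base rate for 4119.01 is 12.5% + $0.30/unit.
Duty = $207,221.95 × 12.5% + 2,171 × $0.30 = $26,554.04.
Total = $63,731.02 + $3,573.05 + $26,554.04 = $93,858.11.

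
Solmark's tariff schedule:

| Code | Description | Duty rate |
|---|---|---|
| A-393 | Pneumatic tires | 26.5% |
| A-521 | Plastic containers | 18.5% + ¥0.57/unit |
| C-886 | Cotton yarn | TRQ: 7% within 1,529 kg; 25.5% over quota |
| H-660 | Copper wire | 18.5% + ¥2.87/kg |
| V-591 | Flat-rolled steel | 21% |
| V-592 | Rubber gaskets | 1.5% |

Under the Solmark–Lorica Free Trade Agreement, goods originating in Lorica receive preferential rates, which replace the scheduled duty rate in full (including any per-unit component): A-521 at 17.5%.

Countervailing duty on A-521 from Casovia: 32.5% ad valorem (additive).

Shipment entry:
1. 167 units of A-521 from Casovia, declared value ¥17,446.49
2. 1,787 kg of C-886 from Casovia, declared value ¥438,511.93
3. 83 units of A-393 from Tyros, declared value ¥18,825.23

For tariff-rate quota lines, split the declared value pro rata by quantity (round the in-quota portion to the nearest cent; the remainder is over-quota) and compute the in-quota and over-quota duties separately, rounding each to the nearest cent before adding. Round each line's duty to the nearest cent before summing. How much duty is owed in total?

Line 1 (A-521, Casovia, 167 units, ¥17,446.49):
Base rate for A-521 is 18.5% + ¥0.57/unit.
A-521 has an FTA preferential rate, but origin Casovia is not Lorica; base rate stands.
Additional duty on A-521 from Casovia: +32.5%. Applied ad valorem rate: 18.5% + 32.5% = 51%.
Duty = ¥17,446.49 × 51% + 167 × ¥0.57 = ¥8,992.90.
Line 2 (C-886, Casovia, 1,787 kg, ¥438,511.93):
Code C-886 is under a tariff-rate quota (threshold 1,529 kg). In-quota: 1,529 kg at 7%; over-quota: 258 kg at 25.5%.
Pro-rata value split: in-quota = ¥438,511.93 × 1,529/1,787 = ¥375,201.31; over-quota = ¥438,511.93 − ¥375,201.31 = ¥63,310.62.
In-quota duty = ¥375,201.31 × 7% = ¥26,264.09. Over-quota duty = ¥63,310.62 × 25.5% = ¥16,144.21.
Line duty = ¥26,264.09 + ¥16,144.21 = ¥42,408.30.
Line 3 (A-393, Tyros, 83 units, ¥18,825.23):
Base rate for A-393 is 26.5%.
Duty = ¥18,825.23 × 26.5% = ¥4,988.69.
Total = ¥8,992.90 + ¥42,408.30 + ¥4,988.69 = ¥56,389.89.

¥56,389.89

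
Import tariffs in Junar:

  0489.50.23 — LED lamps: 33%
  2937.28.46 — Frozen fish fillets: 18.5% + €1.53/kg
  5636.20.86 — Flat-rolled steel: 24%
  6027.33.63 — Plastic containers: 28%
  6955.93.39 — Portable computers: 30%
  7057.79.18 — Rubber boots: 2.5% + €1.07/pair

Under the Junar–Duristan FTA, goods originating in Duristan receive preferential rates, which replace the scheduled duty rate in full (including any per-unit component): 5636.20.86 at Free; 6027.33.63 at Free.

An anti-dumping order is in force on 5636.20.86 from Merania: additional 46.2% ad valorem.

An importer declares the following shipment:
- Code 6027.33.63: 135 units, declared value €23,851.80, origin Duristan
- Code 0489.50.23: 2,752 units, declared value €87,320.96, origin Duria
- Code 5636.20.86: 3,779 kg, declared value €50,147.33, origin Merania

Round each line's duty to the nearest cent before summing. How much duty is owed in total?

Line 1 (6027.33.63, Duristan, 135 units, €23,851.80):
Base rate for 6027.33.63 is 28%.
Origin Duristan qualifies under the Junar–Duristan agreement and 6027.33.63 is covered: preferential rate Free applies instead.
Duty = €23,851.80 × 0% = €0.00.
Line 2 (0489.50.23, Duria, 2,752 units, €87,320.96):
Base rate for 0489.50.23 is 33%.
Duty = €87,320.96 × 33% = €28,815.92.
Line 3 (5636.20.86, Merania, 3,779 kg, €50,147.33):
Base rate for 5636.20.86 is 24%.
5636.20.86 has an FTA preferential rate, but origin Merania is not Duristan; base rate stands.
Additional duty on 5636.20.86 from Merania: +46.2%. Applied ad valorem rate: 24% + 46.2% = 70.2%.
Duty = €50,147.33 × 70.2% = €35,203.43.
Total = €0.00 + €28,815.92 + €35,203.43 = €64,019.35.

€64,019.35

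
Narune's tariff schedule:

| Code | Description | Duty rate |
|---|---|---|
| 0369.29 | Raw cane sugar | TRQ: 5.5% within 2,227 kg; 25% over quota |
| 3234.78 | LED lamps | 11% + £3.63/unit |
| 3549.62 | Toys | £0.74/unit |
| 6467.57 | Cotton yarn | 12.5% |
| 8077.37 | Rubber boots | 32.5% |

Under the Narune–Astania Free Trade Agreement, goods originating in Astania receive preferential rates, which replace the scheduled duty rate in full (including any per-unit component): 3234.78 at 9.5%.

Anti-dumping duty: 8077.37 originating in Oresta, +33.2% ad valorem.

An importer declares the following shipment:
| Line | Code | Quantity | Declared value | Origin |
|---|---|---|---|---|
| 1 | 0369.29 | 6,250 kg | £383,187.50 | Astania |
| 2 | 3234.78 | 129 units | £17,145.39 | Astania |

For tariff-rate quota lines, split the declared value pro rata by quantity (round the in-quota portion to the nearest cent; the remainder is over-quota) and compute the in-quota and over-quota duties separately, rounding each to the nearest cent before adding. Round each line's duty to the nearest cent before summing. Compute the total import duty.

£70,800.90

Line 1 (0369.29, Astania, 6,250 kg, £383,187.50):
Code 0369.29 is under a tariff-rate quota (threshold 2,227 kg). In-quota: 2,227 kg at 5.5%; over-quota: 4,023 kg at 25%.
Pro-rata value split: in-quota = £383,187.50 × 2,227/6,250 = £136,537.37; over-quota = £383,187.50 − £136,537.37 = £246,650.13.
In-quota duty = £136,537.37 × 5.5% = £7,509.56. Over-quota duty = £246,650.13 × 25% = £61,662.53.
Line duty = £7,509.56 + £61,662.53 = £69,172.09.
Line 2 (3234.78, Astania, 129 units, £17,145.39):
Base rate for 3234.78 is 11% + £3.63/unit.
Origin Astania qualifies under the Narune–Astania agreement and 3234.78 is covered: preferential rate 9.5% applies instead.
Duty = £17,145.39 × 9.5% = £1,628.81.
Total = £69,172.09 + £1,628.81 = £70,800.90.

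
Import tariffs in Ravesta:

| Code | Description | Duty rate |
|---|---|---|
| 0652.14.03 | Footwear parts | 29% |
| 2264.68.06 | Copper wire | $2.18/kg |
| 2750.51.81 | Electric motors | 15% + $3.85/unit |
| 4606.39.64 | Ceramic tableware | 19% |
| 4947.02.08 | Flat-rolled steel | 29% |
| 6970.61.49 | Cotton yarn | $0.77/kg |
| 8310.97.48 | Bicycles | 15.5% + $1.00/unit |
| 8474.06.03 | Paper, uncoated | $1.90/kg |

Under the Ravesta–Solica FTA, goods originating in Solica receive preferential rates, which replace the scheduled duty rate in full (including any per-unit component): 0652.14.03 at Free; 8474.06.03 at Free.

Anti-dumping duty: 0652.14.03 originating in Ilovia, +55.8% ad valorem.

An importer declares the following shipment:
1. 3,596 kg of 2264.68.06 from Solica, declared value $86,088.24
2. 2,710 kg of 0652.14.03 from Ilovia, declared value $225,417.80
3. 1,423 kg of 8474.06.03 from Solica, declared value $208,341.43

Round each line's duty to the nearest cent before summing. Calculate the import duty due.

$198,993.57

Line 1 (2264.68.06, Solica, 3,596 kg, $86,088.24):
Base rate for 2264.68.06 is $2.18/kg.
Origin Solica is the FTA partner but 2264.68.06 is not on the preference list; base rate stands.
Duty = 3,596 × $2.18 = $7,839.28.
Line 2 (0652.14.03, Ilovia, 2,710 kg, $225,417.80):
Base rate for 0652.14.03 is 29%.
0652.14.03 has an FTA preferential rate, but origin Ilovia is not Solica; base rate stands.
Additional duty on 0652.14.03 from Ilovia: +55.8%. Applied ad valorem rate: 29% + 55.8% = 84.8%.
Duty = $225,417.80 × 84.8% = $191,154.29.
Line 3 (8474.06.03, Solica, 1,423 kg, $208,341.43):
Base rate for 8474.06.03 is $1.90/kg.
Origin Solica qualifies under the Ravesta–Solica agreement and 8474.06.03 is covered: preferential rate Free applies instead.
Duty = $208,341.43 × 0% = $0.00.
Total = $7,839.28 + $191,154.29 + $0.00 = $198,993.57.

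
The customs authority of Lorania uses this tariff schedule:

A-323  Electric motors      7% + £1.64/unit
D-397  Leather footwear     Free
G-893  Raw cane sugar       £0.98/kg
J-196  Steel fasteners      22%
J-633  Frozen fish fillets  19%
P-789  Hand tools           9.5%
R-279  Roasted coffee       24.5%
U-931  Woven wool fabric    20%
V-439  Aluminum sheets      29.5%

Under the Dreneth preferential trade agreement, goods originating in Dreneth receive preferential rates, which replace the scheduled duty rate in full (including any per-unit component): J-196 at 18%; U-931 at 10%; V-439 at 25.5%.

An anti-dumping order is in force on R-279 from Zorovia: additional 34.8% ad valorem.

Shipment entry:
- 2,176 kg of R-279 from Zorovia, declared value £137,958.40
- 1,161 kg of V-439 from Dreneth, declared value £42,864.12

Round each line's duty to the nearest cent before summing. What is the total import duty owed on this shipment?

Line 1 (R-279, Zorovia, 2,176 kg, £137,958.40):
Base rate for R-279 is 24.5%.
Additional duty on R-279 from Zorovia: +34.8%. Applied ad valorem rate: 24.5% + 34.8% = 59.3%.
Duty = £137,958.40 × 59.3% = £81,809.33.
Line 2 (V-439, Dreneth, 1,161 kg, £42,864.12):
Base rate for V-439 is 29.5%.
Origin Dreneth qualifies under the Lorania–Dreneth agreement and V-439 is covered: preferential rate 25.5% applies instead.
Duty = £42,864.12 × 25.5% = £10,930.35.
Total = £81,809.33 + £10,930.35 = £92,739.68.

£92,739.68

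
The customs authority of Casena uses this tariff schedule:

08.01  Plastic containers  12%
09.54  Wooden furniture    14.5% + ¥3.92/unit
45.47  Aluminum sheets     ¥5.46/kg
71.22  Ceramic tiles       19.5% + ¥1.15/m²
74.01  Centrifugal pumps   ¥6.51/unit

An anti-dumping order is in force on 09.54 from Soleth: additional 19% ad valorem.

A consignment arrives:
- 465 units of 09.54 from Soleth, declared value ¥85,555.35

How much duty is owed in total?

Line 1 (09.54, Soleth, 465 units, ¥85,555.35):
Base rate for 09.54 is 14.5% + ¥3.92/unit.
Additional duty on 09.54 from Soleth: +19%. Applied ad valorem rate: 14.5% + 19% = 33.5%.
Duty = ¥85,555.35 × 33.5% + 465 × ¥3.92 = ¥30,483.84.

¥30,483.84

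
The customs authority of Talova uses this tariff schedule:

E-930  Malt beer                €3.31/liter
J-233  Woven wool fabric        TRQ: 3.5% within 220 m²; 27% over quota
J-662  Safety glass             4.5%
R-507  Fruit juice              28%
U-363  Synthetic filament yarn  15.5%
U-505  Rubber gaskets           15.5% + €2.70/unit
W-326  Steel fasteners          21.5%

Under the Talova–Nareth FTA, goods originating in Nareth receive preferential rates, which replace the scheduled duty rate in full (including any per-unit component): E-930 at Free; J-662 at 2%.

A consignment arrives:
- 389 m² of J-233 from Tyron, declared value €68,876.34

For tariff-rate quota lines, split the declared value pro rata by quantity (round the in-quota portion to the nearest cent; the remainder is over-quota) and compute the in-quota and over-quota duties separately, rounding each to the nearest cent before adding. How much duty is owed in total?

€9,442.61

Line 1 (J-233, Tyron, 389 m², €68,876.34):
Code J-233 is under a tariff-rate quota (threshold 220 m²). In-quota: 220 m² at 3.5%; over-quota: 169 m² at 27%.
Pro-rata value split: in-quota = €68,876.34 × 220/389 = €38,953.20; over-quota = €68,876.34 − €38,953.20 = €29,923.14.
In-quota duty = €38,953.20 × 3.5% = €1,363.36. Over-quota duty = €29,923.14 × 27% = €8,079.25.
Line duty = €1,363.36 + €8,079.25 = €9,442.61.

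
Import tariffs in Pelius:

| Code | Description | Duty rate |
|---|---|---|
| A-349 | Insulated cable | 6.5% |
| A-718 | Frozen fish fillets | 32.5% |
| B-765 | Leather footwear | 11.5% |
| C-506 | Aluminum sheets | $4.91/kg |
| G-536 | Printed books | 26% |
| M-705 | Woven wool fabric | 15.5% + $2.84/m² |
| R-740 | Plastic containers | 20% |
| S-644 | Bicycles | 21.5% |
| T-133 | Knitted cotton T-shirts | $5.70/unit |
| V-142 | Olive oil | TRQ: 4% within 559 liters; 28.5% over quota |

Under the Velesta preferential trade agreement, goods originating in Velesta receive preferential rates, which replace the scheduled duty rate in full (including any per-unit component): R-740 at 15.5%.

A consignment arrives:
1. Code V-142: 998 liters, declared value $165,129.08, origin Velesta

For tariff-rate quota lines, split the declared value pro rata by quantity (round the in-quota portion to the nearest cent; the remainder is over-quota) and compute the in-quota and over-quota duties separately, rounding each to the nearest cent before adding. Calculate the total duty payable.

Line 1 (V-142, Velesta, 998 liters, $165,129.08):
Code V-142 is under a tariff-rate quota (threshold 559 liters). In-quota: 559 liters at 4%; over-quota: 439 liters at 28.5%.
Pro-rata value split: in-quota = $165,129.08 × 559/998 = $92,492.14; over-quota = $165,129.08 − $92,492.14 = $72,636.94.
In-quota duty = $92,492.14 × 4% = $3,699.69. Over-quota duty = $72,636.94 × 28.5% = $20,701.53.
Line duty = $3,699.69 + $20,701.53 = $24,401.22.

$24,401.22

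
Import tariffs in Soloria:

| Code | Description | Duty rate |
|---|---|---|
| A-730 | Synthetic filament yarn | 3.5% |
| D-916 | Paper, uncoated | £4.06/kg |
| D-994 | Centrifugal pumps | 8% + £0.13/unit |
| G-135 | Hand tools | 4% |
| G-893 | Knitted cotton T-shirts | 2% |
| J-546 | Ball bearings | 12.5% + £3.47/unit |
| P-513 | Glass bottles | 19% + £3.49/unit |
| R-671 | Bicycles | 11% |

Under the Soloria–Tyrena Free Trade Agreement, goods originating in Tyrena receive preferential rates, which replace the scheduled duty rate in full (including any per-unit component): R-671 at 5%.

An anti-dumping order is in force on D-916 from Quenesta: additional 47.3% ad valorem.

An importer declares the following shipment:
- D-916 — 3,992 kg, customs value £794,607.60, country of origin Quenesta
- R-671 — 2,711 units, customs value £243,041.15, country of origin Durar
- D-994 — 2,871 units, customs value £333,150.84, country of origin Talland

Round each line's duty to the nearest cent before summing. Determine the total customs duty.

£445,816.74

Line 1 (D-916, Quenesta, 3,992 kg, £794,607.60):
Base rate for D-916 is £4.06/kg.
Additional duty on D-916 from Quenesta: +47.3% ad valorem. Applied ad valorem rate = 47.3%.
Duty = £794,607.60 × 47.3% + 3,992 × £4.06 = £392,056.91.
Line 2 (R-671, Durar, 2,711 units, £243,041.15):
Base rate for R-671 is 11%.
R-671 has an FTA preferential rate, but origin Durar is not Tyrena; base rate stands.
Duty = £243,041.15 × 11% = £26,734.53.
Line 3 (D-994, Talland, 2,871 units, £333,150.84):
Base rate for D-994 is 8% + £0.13/unit.
Duty = £333,150.84 × 8% + 2,871 × £0.13 = £27,025.30.
Total = £392,056.91 + £26,734.53 + £27,025.30 = £445,816.74.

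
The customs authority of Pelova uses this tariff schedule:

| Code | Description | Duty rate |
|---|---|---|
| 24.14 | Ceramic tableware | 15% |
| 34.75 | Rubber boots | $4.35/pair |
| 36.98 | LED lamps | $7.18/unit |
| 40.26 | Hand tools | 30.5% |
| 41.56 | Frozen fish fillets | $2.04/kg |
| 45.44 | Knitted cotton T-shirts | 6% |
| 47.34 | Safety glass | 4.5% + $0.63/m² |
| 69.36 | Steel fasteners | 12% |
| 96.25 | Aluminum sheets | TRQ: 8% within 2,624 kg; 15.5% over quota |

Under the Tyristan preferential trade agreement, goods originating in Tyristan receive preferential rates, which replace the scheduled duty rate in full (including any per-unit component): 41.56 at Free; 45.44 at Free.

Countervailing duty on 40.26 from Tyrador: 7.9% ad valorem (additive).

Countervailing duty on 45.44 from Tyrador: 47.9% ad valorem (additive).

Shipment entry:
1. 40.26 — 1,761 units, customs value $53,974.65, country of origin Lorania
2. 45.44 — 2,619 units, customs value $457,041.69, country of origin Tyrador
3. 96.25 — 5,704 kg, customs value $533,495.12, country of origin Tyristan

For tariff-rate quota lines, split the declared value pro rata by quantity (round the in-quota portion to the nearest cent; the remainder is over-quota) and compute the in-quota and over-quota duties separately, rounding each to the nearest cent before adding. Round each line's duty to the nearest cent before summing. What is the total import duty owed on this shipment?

$327,092.78

Line 1 (40.26, Lorania, 1,761 units, $53,974.65):
Base rate for 40.26 is 30.5%.
The additional-duty order on 40.26 targets Tyrador, not Lorania; it does not apply.
Duty = $53,974.65 × 30.5% = $16,462.27.
Line 2 (45.44, Tyrador, 2,619 units, $457,041.69):
Base rate for 45.44 is 6%.
45.44 has an FTA preferential rate, but origin Tyrador is not Tyristan; base rate stands.
Additional duty on 45.44 from Tyrador: +47.9%. Applied ad valorem rate: 6% + 47.9% = 53.9%.
Duty = $457,041.69 × 53.9% = $246,345.47.
Line 3 (96.25, Tyristan, 5,704 kg, $533,495.12):
Code 96.25 is under a tariff-rate quota (threshold 2,624 kg). In-quota: 2,624 kg at 8%; over-quota: 3,080 kg at 15.5%.
Pro-rata value split: in-quota = $533,495.12 × 2,624/5,704 = $245,422.72; over-quota = $533,495.12 − $245,422.72 = $288,072.40.
In-quota duty = $245,422.72 × 8% = $19,633.82. Over-quota duty = $288,072.40 × 15.5% = $44,651.22.
Line duty = $19,633.82 + $44,651.22 = $64,285.04.
Total = $16,462.27 + $246,345.47 + $64,285.04 = $327,092.78.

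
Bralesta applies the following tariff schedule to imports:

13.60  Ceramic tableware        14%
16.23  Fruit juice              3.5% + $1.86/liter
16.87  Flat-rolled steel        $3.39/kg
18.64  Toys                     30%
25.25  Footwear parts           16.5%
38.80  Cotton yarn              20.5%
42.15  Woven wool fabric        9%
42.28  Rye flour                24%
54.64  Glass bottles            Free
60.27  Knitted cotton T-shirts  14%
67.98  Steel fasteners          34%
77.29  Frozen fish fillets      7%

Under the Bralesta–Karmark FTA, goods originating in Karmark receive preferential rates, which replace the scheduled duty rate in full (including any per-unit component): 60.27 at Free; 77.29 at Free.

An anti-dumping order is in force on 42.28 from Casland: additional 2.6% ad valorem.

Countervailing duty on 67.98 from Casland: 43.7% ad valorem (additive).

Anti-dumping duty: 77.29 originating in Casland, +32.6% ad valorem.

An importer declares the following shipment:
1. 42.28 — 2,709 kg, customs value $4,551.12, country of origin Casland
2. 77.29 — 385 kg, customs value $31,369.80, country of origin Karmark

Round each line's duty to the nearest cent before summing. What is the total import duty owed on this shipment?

$1,210.60

Line 1 (42.28, Casland, 2,709 kg, $4,551.12):
Base rate for 42.28 is 24%.
Additional duty on 42.28 from Casland: +2.6%. Applied ad valorem rate: 24% + 2.6% = 26.6%.
Duty = $4,551.12 × 26.6% = $1,210.60.
Line 2 (77.29, Karmark, 385 kg, $31,369.80):
Base rate for 77.29 is 7%.
Origin Karmark qualifies under the Bralesta–Karmark agreement and 77.29 is covered: preferential rate Free applies instead.
The additional-duty order on 77.29 targets Casland, not Karmark; it does not apply.
Duty = $31,369.80 × 0% = $0.00.
Total = $1,210.60 + $0.00 = $1,210.60.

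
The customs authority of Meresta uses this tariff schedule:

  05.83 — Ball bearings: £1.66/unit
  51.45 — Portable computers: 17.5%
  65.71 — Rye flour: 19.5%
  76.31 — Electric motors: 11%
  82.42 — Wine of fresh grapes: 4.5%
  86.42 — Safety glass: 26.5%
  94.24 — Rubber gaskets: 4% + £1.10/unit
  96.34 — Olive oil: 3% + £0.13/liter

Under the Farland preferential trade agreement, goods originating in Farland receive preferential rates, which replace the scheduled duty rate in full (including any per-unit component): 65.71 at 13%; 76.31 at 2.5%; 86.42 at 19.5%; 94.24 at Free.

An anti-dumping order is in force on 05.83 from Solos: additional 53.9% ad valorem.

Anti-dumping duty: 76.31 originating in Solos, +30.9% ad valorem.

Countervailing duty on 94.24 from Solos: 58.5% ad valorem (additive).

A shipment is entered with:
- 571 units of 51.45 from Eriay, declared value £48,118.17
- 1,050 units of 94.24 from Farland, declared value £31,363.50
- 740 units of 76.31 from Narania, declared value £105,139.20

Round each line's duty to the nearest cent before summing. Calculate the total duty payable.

Line 1 (51.45, Eriay, 571 units, £48,118.17):
Base rate for 51.45 is 17.5%.
Duty = £48,118.17 × 17.5% = £8,420.68.
Line 2 (94.24, Farland, 1,050 units, £31,363.50):
Base rate for 94.24 is 4% + £1.10/unit.
Origin Farland qualifies under the Meresta–Farland agreement and 94.24 is covered: preferential rate Free applies instead.
The additional-duty order on 94.24 targets Solos, not Farland; it does not apply.
Duty = £31,363.50 × 0% = £0.00.
Line 3 (76.31, Narania, 740 units, £105,139.20):
Base rate for 76.31 is 11%.
76.31 has an FTA preferential rate, but origin Narania is not Farland; base rate stands.
The additional-duty order on 76.31 targets Solos, not Narania; it does not apply.
Duty = £105,139.20 × 11% = £11,565.31.
Total = £8,420.68 + £0.00 + £11,565.31 = £19,985.99.

£19,985.99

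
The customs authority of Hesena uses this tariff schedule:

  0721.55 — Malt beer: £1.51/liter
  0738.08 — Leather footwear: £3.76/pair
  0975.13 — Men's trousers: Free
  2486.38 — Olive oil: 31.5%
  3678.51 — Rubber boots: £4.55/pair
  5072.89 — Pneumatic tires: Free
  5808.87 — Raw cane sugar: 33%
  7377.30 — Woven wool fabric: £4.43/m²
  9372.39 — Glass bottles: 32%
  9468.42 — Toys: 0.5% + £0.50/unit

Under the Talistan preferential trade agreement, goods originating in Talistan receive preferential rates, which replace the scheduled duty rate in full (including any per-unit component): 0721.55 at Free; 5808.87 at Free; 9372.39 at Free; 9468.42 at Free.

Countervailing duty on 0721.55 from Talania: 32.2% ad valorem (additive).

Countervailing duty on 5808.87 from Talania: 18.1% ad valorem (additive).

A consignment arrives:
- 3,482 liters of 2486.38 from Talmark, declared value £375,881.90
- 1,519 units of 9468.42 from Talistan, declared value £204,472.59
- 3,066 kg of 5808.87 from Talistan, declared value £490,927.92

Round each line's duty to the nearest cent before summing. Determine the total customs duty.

Line 1 (2486.38, Talmark, 3,482 liters, £375,881.90):
Base rate for 2486.38 is 31.5%.
Duty = £375,881.90 × 31.5% = £118,402.80.
Line 2 (9468.42, Talistan, 1,519 units, £204,472.59):
Base rate for 9468.42 is 0.5% + £0.50/unit.
Origin Talistan qualifies under the Hesena–Talistan agreement and 9468.42 is covered: preferential rate Free applies instead.
Duty = £204,472.59 × 0% = £0.00.
Line 3 (5808.87, Talistan, 3,066 kg, £490,927.92):
Base rate for 5808.87 is 33%.
Origin Talistan qualifies under the Hesena–Talistan agreement and 5808.87 is covered: preferential rate Free applies instead.
The additional-duty order on 5808.87 targets Talania, not Talistan; it does not apply.
Duty = £490,927.92 × 0% = £0.00.
Total = £118,402.80 + £0.00 + £0.00 = £118,402.80.

£118,402.80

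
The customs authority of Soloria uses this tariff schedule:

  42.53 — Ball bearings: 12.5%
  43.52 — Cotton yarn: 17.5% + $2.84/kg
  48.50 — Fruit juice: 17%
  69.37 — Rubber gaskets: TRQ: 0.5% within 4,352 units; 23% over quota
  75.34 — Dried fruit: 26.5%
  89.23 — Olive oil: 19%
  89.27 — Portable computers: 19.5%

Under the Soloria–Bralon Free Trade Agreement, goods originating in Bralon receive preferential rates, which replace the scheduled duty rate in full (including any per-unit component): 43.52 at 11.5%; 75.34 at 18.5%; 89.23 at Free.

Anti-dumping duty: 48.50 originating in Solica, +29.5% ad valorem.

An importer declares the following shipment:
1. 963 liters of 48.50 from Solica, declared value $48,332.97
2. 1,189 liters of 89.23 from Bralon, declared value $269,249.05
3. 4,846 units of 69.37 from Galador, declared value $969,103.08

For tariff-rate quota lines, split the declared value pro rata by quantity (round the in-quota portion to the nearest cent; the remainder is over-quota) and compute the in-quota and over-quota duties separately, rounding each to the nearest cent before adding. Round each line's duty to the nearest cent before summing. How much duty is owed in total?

$49,548.12

Line 1 (48.50, Solica, 963 liters, $48,332.97):
Base rate for 48.50 is 17%.
Additional duty on 48.50 from Solica: +29.5%. Applied ad valorem rate: 17% + 29.5% = 46.5%.
Duty = $48,332.97 × 46.5% = $22,474.83.
Line 2 (89.23, Bralon, 1,189 liters, $269,249.05):
Base rate for 89.23 is 19%.
Origin Bralon qualifies under the Soloria–Bralon agreement and 89.23 is covered: preferential rate Free applies instead.
Duty = $269,249.05 × 0% = $0.00.
Line 3 (69.37, Galador, 4,846 units, $969,103.08):
Code 69.37 is under a tariff-rate quota (threshold 4,352 units). In-quota: 4,352 units at 0.5%; over-quota: 494 units at 23%.
Pro-rata value split: in-quota = $969,103.08 × 4,352/4,846 = $870,312.96; over-quota = $969,103.08 − $870,312.96 = $98,790.12.
In-quota duty = $870,312.96 × 0.5% = $4,351.56. Over-quota duty = $98,790.12 × 23% = $22,721.73.
Line duty = $4,351.56 + $22,721.73 = $27,073.29.
Total = $22,474.83 + $0.00 + $27,073.29 = $49,548.12.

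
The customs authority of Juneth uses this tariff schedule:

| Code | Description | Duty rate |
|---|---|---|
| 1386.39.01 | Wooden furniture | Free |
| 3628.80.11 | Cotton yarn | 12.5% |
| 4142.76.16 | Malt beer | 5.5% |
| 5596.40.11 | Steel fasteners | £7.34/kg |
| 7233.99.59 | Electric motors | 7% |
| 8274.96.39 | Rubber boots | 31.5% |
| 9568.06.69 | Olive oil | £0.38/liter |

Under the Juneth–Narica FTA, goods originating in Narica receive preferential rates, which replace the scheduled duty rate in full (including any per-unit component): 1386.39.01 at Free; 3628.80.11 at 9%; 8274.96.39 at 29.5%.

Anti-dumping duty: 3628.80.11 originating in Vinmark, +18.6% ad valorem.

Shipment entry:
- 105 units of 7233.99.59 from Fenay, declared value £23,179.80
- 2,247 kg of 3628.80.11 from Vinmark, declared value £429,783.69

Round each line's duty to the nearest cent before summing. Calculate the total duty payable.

Line 1 (7233.99.59, Fenay, 105 units, £23,179.80):
Base rate for 7233.99.59 is 7%.
Duty = £23,179.80 × 7% = £1,622.59.
Line 2 (3628.80.11, Vinmark, 2,247 kg, £429,783.69):
Base rate for 3628.80.11 is 12.5%.
3628.80.11 has an FTA preferential rate, but origin Vinmark is not Narica; base rate stands.
Additional duty on 3628.80.11 from Vinmark: +18.6%. Applied ad valorem rate: 12.5% + 18.6% = 31.1%.
Duty = £429,783.69 × 31.1% = £133,662.73.
Total = £1,622.59 + £133,662.73 = £135,285.32.

£135,285.32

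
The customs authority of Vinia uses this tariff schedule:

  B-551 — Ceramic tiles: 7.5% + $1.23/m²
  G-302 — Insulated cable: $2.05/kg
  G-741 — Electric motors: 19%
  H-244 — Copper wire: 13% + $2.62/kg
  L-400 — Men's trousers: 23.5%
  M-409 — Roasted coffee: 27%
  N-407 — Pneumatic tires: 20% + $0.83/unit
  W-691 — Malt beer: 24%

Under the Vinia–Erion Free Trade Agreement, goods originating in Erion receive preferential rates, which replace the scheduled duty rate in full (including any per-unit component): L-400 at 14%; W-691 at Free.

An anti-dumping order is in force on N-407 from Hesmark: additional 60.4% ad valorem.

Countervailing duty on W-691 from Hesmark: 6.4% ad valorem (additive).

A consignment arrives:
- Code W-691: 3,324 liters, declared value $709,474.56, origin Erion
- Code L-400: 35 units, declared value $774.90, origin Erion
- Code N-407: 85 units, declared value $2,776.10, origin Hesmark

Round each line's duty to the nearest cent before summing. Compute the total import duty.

$2,411.02

Line 1 (W-691, Erion, 3,324 liters, $709,474.56):
Base rate for W-691 is 24%.
Origin Erion qualifies under the Vinia–Erion agreement and W-691 is covered: preferential rate Free applies instead.
The additional-duty order on W-691 targets Hesmark, not Erion; it does not apply.
Duty = $709,474.56 × 0% = $0.00.
Line 2 (L-400, Erion, 35 units, $774.90):
Base rate for L-400 is 23.5%.
Origin Erion qualifies under the Vinia–Erion agreement and L-400 is covered: preferential rate 14% applies instead.
Duty = $774.90 × 14% = $108.49.
Line 3 (N-407, Hesmark, 85 units, $2,776.10):
Base rate for N-407 is 20% + $0.83/unit.
Additional duty on N-407 from Hesmark: +60.4%. Applied ad valorem rate: 20% + 60.4% = 80.4%.
Duty = $2,776.10 × 80.4% + 85 × $0.83 = $2,302.53.
Total = $0.00 + $108.49 + $2,302.53 = $2,411.02.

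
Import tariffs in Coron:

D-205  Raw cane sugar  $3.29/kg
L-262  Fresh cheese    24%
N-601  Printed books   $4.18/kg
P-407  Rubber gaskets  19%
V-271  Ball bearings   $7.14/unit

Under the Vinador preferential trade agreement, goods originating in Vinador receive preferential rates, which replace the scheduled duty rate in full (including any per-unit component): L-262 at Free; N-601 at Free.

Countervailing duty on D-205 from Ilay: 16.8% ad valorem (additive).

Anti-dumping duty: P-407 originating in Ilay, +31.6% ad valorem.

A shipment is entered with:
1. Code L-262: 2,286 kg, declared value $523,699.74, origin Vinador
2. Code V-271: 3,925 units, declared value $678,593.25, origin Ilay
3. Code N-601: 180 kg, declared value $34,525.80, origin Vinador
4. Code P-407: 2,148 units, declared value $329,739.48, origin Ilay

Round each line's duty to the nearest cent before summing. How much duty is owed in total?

Line 1 (L-262, Vinador, 2,286 kg, $523,699.74):
Base rate for L-262 is 24%.
Origin Vinador qualifies under the Coron–Vinador agreement and L-262 is covered: preferential rate Free applies instead.
Duty = $523,699.74 × 0% = $0.00.
Line 2 (V-271, Ilay, 3,925 units, $678,593.25):
Base rate for V-271 is $7.14/unit.
Duty = 3,925 × $7.14 = $28,024.50.
Line 3 (N-601, Vinador, 180 kg, $34,525.80):
Base rate for N-601 is $4.18/kg.
Origin Vinador qualifies under the Coron–Vinador agreement and N-601 is covered: preferential rate Free applies instead.
Duty = $34,525.80 × 0% = $0.00.
Line 4 (P-407, Ilay, 2,148 units, $329,739.48):
Base rate for P-407 is 19%.
Additional duty on P-407 from Ilay: +31.6%. Applied ad valorem rate: 19% + 31.6% = 50.6%.
Duty = $329,739.48 × 50.6% = $166,848.18.
Total = $0.00 + $28,024.50 + $0.00 + $166,848.18 = $194,872.68.

$194,872.68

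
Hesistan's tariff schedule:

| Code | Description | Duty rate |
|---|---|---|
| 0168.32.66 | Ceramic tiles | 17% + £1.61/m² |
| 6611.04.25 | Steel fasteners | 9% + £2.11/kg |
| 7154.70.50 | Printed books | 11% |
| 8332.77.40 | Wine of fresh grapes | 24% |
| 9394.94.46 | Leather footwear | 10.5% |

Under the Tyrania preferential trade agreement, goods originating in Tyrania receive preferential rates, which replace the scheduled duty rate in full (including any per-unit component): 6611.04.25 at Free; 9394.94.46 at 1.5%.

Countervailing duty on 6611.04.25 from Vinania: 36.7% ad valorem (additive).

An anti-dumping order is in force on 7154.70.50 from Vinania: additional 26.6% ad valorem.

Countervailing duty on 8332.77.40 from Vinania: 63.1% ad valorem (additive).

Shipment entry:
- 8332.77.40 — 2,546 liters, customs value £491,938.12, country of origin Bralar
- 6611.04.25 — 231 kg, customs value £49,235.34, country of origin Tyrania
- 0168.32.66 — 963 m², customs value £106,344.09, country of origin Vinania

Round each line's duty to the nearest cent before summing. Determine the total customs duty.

Line 1 (8332.77.40, Bralar, 2,546 liters, £491,938.12):
Base rate for 8332.77.40 is 24%.
The additional-duty order on 8332.77.40 targets Vinania, not Bralar; it does not apply.
Duty = £491,938.12 × 24% = £118,065.15.
Line 2 (6611.04.25, Tyrania, 231 kg, £49,235.34):
Base rate for 6611.04.25 is 9% + £2.11/kg.
Origin Tyrania qualifies under the Hesistan–Tyrania agreement and 6611.04.25 is covered: preferential rate Free applies instead.
The additional-duty order on 6611.04.25 targets Vinania, not Tyrania; it does not apply.
Duty = £49,235.34 × 0% = £0.00.
Line 3 (0168.32.66, Vinania, 963 m², £106,344.09):
Base rate for 0168.32.66 is 17% + £1.61/m².
Duty = £106,344.09 × 17% + 963 × £1.61 = £19,628.93.
Total = £118,065.15 + £0.00 + £19,628.93 = £137,694.08.

£137,694.08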